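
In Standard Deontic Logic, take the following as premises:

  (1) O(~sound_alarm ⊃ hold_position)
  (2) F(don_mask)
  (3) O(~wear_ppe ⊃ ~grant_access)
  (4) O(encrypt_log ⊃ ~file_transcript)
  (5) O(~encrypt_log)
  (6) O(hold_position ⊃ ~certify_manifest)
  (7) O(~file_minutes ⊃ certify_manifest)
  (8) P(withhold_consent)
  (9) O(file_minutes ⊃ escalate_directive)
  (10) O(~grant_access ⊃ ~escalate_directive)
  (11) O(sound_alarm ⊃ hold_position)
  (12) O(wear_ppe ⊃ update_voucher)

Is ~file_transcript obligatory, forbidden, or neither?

Neither

Premise 4 is O(encrypt_log ⊃ ~file_transcript), but O(encrypt_log) is not derivable from the premises, so it does not yield O(~file_transcript).
No premise or chain of K-axiom applications forces O(~file_transcript), and none forces O(file_transcript). So ~file_transcript is neither obligatory nor forbidden under these norms.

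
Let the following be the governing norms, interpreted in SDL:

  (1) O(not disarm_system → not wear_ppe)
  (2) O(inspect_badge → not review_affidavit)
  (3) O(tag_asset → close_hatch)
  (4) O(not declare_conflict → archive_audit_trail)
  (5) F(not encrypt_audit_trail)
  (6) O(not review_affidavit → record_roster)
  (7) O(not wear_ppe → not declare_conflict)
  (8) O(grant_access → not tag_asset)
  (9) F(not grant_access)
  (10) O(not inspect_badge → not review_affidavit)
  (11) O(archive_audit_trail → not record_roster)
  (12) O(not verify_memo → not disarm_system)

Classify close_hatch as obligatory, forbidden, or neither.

Premise 3 is O(tag_asset → close_hatch), but O(tag_asset) is not derivable from the premises, so it does not yield O(close_hatch).
No premise or chain of K-axiom applications forces O(close_hatch), and none forces O(not close_hatch). So close_hatch is neither obligatory nor forbidden under these norms.

Neither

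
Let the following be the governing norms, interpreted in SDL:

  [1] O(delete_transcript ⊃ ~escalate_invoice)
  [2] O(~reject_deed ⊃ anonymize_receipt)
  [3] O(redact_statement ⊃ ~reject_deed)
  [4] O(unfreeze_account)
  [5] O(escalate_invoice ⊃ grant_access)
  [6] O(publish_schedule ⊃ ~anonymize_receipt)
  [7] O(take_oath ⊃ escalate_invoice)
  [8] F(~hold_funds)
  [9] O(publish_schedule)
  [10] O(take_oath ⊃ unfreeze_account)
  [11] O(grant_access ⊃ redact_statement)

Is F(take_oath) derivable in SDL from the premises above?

Yes

From premise 9 we have O(publish_schedule).
Applying K to premise 6 (O(publish_schedule ⊃ ~anonymize_receipt)) and O(publish_schedule) yields O(~anonymize_receipt).
Premise 2, O(~reject_deed ⊃ anonymize_receipt), contraposes to O(~anonymize_receipt ⊃ reject_deed); with O(~anonymize_receipt) we get O(reject_deed).
Premise 3, O(redact_statement ⊃ ~reject_deed), contraposes to O(reject_deed ⊃ ~redact_statement); with O(reject_deed) we get O(~redact_statement).
Premise 11, O(grant_access ⊃ redact_statement), contraposes to O(~redact_statement ⊃ ~grant_access); with O(~redact_statement) we get O(~grant_access).
Premise 5 is O(escalate_invoice ⊃ grant_access); contrapositively O(~grant_access ⊃ ~escalate_invoice). Since O(~grant_access) holds, K gives O(~escalate_invoice).
Premise 7 is O(take_oath ⊃ escalate_invoice); contrapositively O(~escalate_invoice ⊃ ~take_oath). Since O(~escalate_invoice) holds, K gives O(~take_oath).
Premises 1, 4, 8, 10 do not contribute to this derivation.
So O(~take_oath) holds, i.e. F(take_oath). The claim follows.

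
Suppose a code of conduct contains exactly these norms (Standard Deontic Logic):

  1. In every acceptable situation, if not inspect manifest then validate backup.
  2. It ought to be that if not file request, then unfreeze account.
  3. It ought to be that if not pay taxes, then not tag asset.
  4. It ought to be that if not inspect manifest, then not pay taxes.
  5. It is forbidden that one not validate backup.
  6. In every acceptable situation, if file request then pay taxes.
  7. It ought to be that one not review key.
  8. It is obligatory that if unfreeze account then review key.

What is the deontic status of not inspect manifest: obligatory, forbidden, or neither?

Premise 7 states O(¬review_key) outright.
Premise 8, O(unfreeze_account → review_key), contraposes to O(¬review_key → ¬unfreeze_account); with O(¬review_key) we get O(¬unfreeze_account).
Premise 2, O(¬file_request → unfreeze_account), contraposes to O(¬unfreeze_account → file_request); with O(¬unfreeze_account) we get O(file_request).
Premise 6 is O(file_request → pay_taxes); since O(file_request), deontic closure gives O(pay_taxes).
Premise 4 is O(¬inspect_manifest → ¬pay_taxes); contrapositively O(pay_taxes → inspect_manifest). Since O(pay_taxes) holds, K gives O(inspect_manifest).
Premises 1, 3, 5 do not contribute to this derivation.
Thus O(inspect_manifest), which is F(¬inspect_manifest): ¬inspect_manifest is forbidden.

Forbidden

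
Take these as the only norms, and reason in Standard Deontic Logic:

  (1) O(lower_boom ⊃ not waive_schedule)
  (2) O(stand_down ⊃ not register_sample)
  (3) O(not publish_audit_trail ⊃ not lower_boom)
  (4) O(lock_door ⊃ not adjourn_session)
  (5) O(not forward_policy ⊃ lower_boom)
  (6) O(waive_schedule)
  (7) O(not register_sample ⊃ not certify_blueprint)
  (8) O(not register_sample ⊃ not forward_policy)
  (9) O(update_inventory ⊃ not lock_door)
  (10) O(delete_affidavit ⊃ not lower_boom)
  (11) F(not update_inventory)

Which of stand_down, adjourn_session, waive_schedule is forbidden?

Premise 6 gives O(waive_schedule).
Premise 1, O(lower_boom ⊃ not waive_schedule), contraposes to O(waive_schedule ⊃ not lower_boom); with O(waive_schedule) we get O(not lower_boom).
The contrapositive of premise 5 (O(not forward_policy ⊃ lower_boom)) is O(not lower_boom ⊃ forward_policy), and O(not lower_boom) is already established, so O(forward_policy).
Premise 8 is O(not register_sample ⊃ not forward_policy); contrapositively O(forward_policy ⊃ register_sample). Since O(forward_policy) holds, K gives O(register_sample).
Premise 2, O(stand_down ⊃ not register_sample), contraposes to O(register_sample ⊃ not stand_down); with O(register_sample) we get O(not stand_down).
So O(not stand_down) holds, i.e. stand_down is forbidden. None of the other listed options is forbidden under the premises.

stand_down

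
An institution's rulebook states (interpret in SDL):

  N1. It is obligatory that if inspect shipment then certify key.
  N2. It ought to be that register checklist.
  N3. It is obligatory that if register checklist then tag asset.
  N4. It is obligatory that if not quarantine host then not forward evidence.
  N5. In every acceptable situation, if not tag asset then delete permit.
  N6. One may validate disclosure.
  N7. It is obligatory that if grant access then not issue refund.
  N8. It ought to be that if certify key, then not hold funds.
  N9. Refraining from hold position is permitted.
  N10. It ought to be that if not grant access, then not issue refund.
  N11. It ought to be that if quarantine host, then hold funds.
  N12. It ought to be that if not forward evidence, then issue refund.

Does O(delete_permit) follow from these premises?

No

Premise 5 is O(¬tag_asset → delete_permit), but O(¬tag_asset) is not derivable from the premises, so it does not yield O(delete_permit).
No other premise forces O(delete_permit). An ideal world satisfying every premise can still have delete_permit false, so O(delete_permit) is not derivable.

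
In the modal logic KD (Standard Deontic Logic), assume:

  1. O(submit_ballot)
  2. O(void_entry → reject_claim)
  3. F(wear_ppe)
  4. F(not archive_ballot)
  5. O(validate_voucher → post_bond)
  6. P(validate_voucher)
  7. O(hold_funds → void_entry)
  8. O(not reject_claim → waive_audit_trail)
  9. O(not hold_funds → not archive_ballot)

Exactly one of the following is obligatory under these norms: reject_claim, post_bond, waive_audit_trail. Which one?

reject_claim

F(not archive_ballot) at premise 4 means O(archive_ballot).
Premise 9 is O(not hold_funds → not archive_ballot); contrapositively O(archive_ballot → hold_funds). Since O(archive_ballot) holds, K gives O(hold_funds).
From O(hold_funds) and premise 7, O(hold_funds → void_entry), we obtain O(void_entry).
With premise 2, O(void_entry → reject_claim), the K-axiom yields O(reject_claim).
So O(reject_claim) holds — reject_claim is obligatory. None of the other listed options is made obligatory by any chain of premises.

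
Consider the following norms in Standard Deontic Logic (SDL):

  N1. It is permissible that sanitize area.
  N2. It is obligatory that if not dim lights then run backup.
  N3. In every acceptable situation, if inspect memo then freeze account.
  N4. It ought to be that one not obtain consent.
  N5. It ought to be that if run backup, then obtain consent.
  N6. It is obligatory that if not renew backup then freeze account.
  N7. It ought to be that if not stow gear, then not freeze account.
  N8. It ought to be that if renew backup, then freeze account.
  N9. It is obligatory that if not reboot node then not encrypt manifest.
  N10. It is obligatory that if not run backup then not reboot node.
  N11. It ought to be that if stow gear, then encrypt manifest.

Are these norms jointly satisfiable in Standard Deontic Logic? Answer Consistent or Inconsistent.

Premises 6 and 8 cover both cases: O(¬renew_backup → freeze_account) and O(renew_backup → freeze_account). Since ¬renew_backup ∨ renew_backup is a tautology, O(freeze_account) follows.
Premise 7, O(¬stow_gear → ¬freeze_account), contraposes to O(freeze_account → stow_gear); with O(freeze_account) we get O(stow_gear).
Premise 11 is O(stow_gear → encrypt_manifest); since O(stow_gear), deontic closure gives O(encrypt_manifest).
Premise 9 is O(¬reboot_node → ¬encrypt_manifest); contrapositively O(encrypt_manifest → reboot_node). Since O(encrypt_manifest) holds, K gives O(reboot_node).
The contrapositive of premise 10 (O(¬run_backup → ¬reboot_node)) is O(reboot_node → run_backup), and O(reboot_node) is already established, so O(run_backup).
With premise 5, O(run_backup → obtain_consent), the K-axiom yields O(obtain_consent).
But premise 4 directly asserts O(¬obtain_consent).
We now have both O(obtain_consent) and O(¬obtain_consent) — obtain_consent is simultaneously obligatory and forbidden, violating the D-axiom.

Inconsistent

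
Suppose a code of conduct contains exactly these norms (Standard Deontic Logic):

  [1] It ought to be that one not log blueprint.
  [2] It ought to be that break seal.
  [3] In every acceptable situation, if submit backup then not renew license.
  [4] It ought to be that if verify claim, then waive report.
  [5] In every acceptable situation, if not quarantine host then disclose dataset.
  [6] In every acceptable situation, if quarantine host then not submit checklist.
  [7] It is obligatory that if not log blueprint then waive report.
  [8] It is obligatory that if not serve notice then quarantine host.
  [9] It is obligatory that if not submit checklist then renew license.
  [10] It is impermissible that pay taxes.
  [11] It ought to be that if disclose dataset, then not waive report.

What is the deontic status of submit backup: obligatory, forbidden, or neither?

Forbidden

Premise 1 states O(¬log_blueprint) outright.
From O(¬log_blueprint) and premise 7, O(¬log_blueprint → waive_report), we obtain O(waive_report).
Premise 11, O(disclose_dataset → ¬waive_report), contraposes to O(waive_report → ¬disclose_dataset); with O(waive_report) we get O(¬disclose_dataset).
The contrapositive of premise 5 (O(¬quarantine_host → disclose_dataset)) is O(¬disclose_dataset → quarantine_host), and O(¬disclose_dataset) is already established, so O(quarantine_host).
Premise 6 is O(quarantine_host → ¬submit_checklist); since O(quarantine_host), deontic closure gives O(¬submit_checklist).
From O(¬submit_checklist) and premise 9, O(¬submit_checklist → renew_license), we obtain O(renew_license).
Premise 3 is O(submit_backup → ¬renew_license); contrapositively O(renew_license → ¬submit_backup). Since O(renew_license) holds, K gives O(¬submit_backup).
Premises 2, 4, 8, 10 do not contribute to this derivation.
Thus O(¬submit_backup), which is F(submit_backup): submit_backup is forbidden.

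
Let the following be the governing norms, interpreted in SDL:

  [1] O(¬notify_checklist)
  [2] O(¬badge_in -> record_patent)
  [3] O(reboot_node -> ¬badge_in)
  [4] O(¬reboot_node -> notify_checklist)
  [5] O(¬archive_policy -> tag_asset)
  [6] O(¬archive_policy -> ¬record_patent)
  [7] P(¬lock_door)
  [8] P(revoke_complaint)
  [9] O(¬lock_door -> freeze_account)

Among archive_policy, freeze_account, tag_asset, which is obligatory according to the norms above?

archive_policy

Premise 1 states O(¬notify_checklist) outright.
Premise 4, O(¬reboot_node -> notify_checklist), contraposes to O(¬notify_checklist -> reboot_node); with O(¬notify_checklist) we get O(reboot_node).
With premise 3, O(reboot_node -> ¬badge_in), the K-axiom yields O(¬badge_in).
With premise 2, O(¬badge_in -> record_patent), the K-axiom yields O(record_patent).
Premise 6, O(¬archive_policy -> ¬record_patent), contraposes to O(record_patent -> archive_policy); with O(record_patent) we get O(archive_policy).
So O(archive_policy) holds — archive_policy is obligatory. None of the other listed options is made obligatory by any chain of premises.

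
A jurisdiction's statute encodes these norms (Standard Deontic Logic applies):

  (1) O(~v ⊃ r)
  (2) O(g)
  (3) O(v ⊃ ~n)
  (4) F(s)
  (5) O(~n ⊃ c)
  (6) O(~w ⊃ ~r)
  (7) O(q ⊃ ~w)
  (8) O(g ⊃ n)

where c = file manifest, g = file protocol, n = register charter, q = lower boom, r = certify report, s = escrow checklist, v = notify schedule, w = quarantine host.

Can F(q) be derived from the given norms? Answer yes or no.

Yes

Premise 2 states O(g) outright.
Applying K to premise 8 (O(g ⊃ n)) and O(g) yields O(n).
Premise 3 is O(v ⊃ ~n); contrapositively O(n ⊃ ~v). Since O(n) holds, K gives O(~v).
Premise 1 is O(~v ⊃ r); since O(~v), deontic closure gives O(r).
Premise 6 is O(~w ⊃ ~r); contrapositively O(r ⊃ w). Since O(r) holds, K gives O(w).
Premise 7, O(q ⊃ ~w), contraposes to O(w ⊃ ~q); with O(w) we get O(~q).
Premises 4, 5 do not contribute to this derivation.
So O(~q) holds, i.e. F(q). The claim follows.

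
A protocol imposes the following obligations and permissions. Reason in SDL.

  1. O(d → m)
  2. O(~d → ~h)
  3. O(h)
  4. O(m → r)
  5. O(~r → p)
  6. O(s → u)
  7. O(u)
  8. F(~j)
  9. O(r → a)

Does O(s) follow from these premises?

No

Premise 6 is O(s → u); even if O(u) held, inferring O(s) would be affirming the consequent — invalid.
No other premise forces O(s). An ideal world satisfying every premise can still have s false, so O(s) is not derivable.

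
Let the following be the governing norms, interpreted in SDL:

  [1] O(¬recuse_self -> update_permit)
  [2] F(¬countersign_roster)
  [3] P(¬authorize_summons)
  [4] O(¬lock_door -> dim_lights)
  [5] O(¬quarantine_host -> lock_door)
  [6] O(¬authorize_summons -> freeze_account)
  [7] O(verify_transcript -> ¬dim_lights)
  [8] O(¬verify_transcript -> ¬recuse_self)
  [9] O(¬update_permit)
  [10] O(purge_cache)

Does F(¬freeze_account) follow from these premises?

Premise 6 is O(¬authorize_summons -> freeze_account), but O(¬authorize_summons) is not derivable from the premises (the permission P(¬authorize_summons) asserts only ¬O(authorize_summons), not O(¬authorize_summons)), so it does not yield O(freeze_account).
No other premise forces O(freeze_account). An ideal world satisfying every premise can still have ¬freeze_account true, so F(¬freeze_account) is not derivable.

No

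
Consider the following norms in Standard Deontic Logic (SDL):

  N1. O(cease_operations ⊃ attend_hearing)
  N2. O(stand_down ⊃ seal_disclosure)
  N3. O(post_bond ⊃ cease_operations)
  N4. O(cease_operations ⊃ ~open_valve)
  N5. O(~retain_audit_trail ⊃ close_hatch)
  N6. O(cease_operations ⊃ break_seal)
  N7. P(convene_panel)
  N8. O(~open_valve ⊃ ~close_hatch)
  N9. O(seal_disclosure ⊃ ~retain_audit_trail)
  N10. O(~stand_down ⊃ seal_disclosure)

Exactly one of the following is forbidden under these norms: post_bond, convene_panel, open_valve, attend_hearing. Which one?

post_bond

Premises 10 and 2 cover both cases: O(~stand_down ⊃ seal_disclosure) and O(stand_down ⊃ seal_disclosure). Since ~stand_down ∨ stand_down is a tautology, O(seal_disclosure) follows.
With premise 9, O(seal_disclosure ⊃ ~retain_audit_trail), the K-axiom yields O(~retain_audit_trail).
From O(~retain_audit_trail) and premise 5, O(~retain_audit_trail ⊃ close_hatch), we obtain O(close_hatch).
Premise 8 is O(~open_valve ⊃ ~close_hatch); contrapositively O(close_hatch ⊃ open_valve). Since O(close_hatch) holds, K gives O(open_valve).
The contrapositive of premise 4 (O(cease_operations ⊃ ~open_valve)) is O(open_valve ⊃ ~cease_operations), and O(open_valve) is already established, so O(~cease_operations).
Premise 3 is O(post_bond ⊃ cease_operations); contrapositively O(~cease_operations ⊃ ~post_bond). Since O(~cease_operations) holds, K gives O(~post_bond).
So O(~post_bond) holds, i.e. post_bond is forbidden. None of the other listed options is forbidden under the premises.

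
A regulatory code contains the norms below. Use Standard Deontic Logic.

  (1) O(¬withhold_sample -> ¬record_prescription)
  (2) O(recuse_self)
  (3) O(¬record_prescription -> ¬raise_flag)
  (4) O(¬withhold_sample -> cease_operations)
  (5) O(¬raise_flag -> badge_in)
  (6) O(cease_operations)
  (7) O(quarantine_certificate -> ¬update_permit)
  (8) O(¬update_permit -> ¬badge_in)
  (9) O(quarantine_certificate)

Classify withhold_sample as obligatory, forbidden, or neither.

Obligatory

Premise 9 gives O(quarantine_certificate).
From O(quarantine_certificate) and premise 7, O(quarantine_certificate -> ¬update_permit), we obtain O(¬update_permit).
Applying K to premise 8 (O(¬update_permit -> ¬badge_in)) and O(¬update_permit) yields O(¬badge_in).
The contrapositive of premise 5 (O(¬raise_flag -> badge_in)) is O(¬badge_in -> raise_flag), and O(¬badge_in) is already established, so O(raise_flag).
Premise 3 is O(¬record_prescription -> ¬raise_flag); contrapositively O(raise_flag -> record_prescription). Since O(raise_flag) holds, K gives O(record_prescription).
Premise 1 is O(¬withhold_sample -> ¬record_prescription); contrapositively O(record_prescription -> withhold_sample). Since O(record_prescription) holds, K gives O(withhold_sample).
Premises 2, 4, 6 do not contribute to this derivation.
Hence withhold_sample is obligatory.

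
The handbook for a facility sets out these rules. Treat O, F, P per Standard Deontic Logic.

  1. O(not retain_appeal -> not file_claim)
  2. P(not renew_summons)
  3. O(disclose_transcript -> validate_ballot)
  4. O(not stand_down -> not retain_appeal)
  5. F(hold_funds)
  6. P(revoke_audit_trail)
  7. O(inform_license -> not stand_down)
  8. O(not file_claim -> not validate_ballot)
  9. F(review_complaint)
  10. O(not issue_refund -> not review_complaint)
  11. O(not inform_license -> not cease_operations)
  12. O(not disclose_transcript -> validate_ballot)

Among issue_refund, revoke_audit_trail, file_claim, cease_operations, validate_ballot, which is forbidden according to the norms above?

Premises 12 and 3 cover both cases: O(not disclose_transcript -> validate_ballot) and O(disclose_transcript -> validate_ballot). Since not disclose_transcript ∨ disclose_transcript is a tautology, O(validate_ballot) follows.
Premise 8 is O(not file_claim -> not validate_ballot); contrapositively O(validate_ballot -> file_claim). Since O(validate_ballot) holds, K gives O(file_claim).
The contrapositive of premise 1 (O(not retain_appeal -> not file_claim)) is O(file_claim -> retain_appeal), and O(file_claim) is already established, so O(retain_appeal).
Premise 4, O(not stand_down -> not retain_appeal), contraposes to O(retain_appeal -> stand_down); with O(retain_appeal) we get O(stand_down).
Premise 7, O(inform_license -> not stand_down), contraposes to O(stand_down -> not inform_license); with O(stand_down) we get O(not inform_license).
Premise 11 is O(not inform_license -> not cease_operations); since O(not inform_license), deontic closure gives O(not cease_operations).
So O(not cease_operations) holds, i.e. cease_operations is forbidden. None of the other listed options is forbidden under the premises.

cease_operations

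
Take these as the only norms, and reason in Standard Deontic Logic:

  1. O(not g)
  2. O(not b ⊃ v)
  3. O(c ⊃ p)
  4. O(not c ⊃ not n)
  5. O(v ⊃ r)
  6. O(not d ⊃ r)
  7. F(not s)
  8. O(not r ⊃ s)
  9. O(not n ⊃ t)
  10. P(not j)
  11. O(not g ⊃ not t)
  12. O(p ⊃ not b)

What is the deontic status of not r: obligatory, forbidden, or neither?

From premise 1 we have O(not g).
With premise 11, O(not g ⊃ not t), the K-axiom yields O(not t).
The contrapositive of premise 9 (O(not n ⊃ t)) is O(not t ⊃ n), and O(not t) is already established, so O(n).
The contrapositive of premise 4 (O(not c ⊃ not n)) is O(n ⊃ c), and O(n) is already established, so O(c).
Premise 3 is O(c ⊃ p); since O(c), deontic closure gives O(p).
Applying K to premise 12 (O(p ⊃ not b)) and O(p) yields O(not b).
From O(not b) and premise 2, O(not b ⊃ v), we obtain O(v).
Applying K to premise 5 (O(v ⊃ r)) and O(v) yields O(r).
Premises 6, 7, 8, 10 do not contribute to this derivation.
Thus O(r), which is F(not r): not r is forbidden.

Forbidden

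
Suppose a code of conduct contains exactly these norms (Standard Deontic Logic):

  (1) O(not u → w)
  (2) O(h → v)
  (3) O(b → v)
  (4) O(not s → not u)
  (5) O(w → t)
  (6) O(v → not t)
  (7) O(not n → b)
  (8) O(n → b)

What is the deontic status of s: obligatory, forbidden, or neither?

Obligatory

Premises 8 and 7 cover both cases: O(n → b) and O(not n → b). Since n ∨ not n is a tautology, O(b) follows.
Premise 3 is O(b → v); since O(b), deontic closure gives O(v).
From O(v) and premise 6, O(v → not t), we obtain O(not t).
Premise 5 is O(w → t); contrapositively O(not t → not w). Since O(not t) holds, K gives O(not w).
Premise 1 is O(not u → w); contrapositively O(not w → u). Since O(not w) holds, K gives O(u).
Premise 4, O(not s → not u), contraposes to O(u → s); with O(u) we get O(s).
Premise 2 does not contribute to this derivation.
Hence s is obligatory.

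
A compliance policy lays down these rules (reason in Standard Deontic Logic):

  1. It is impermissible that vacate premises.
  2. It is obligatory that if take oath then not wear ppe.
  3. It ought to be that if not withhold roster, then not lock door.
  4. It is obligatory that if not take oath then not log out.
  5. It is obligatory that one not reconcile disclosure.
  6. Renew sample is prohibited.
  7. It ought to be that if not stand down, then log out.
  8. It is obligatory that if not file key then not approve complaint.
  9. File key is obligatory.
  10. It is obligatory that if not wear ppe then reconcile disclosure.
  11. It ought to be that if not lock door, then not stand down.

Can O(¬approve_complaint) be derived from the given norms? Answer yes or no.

No

Premise 8 is O(¬file_key → ¬approve_complaint), but O(¬file_key) is not derivable from the premises, so it does not yield O(¬approve_complaint).
No other premise forces O(¬approve_complaint). An ideal world satisfying every premise can still have ¬approve_complaint false, so O(¬approve_complaint) is not derivable.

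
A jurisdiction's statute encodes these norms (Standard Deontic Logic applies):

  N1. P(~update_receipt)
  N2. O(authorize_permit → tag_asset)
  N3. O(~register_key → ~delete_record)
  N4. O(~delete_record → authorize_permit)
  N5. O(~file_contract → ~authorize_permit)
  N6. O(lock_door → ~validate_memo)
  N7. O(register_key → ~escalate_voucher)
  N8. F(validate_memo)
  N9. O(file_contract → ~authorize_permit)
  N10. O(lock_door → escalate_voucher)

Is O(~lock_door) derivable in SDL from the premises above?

Premises 5 and 9 are O(~file_contract → ~authorize_permit) and O(file_contract → ~authorize_permit); every ideal world satisfies ~file_contract or file_contract, so in either case ~authorize_permit holds — hence O(~authorize_permit).
Premise 4, O(~delete_record → authorize_permit), contraposes to O(~authorize_permit → delete_record); with O(~authorize_permit) we get O(delete_record).
The contrapositive of premise 3 (O(~register_key → ~delete_record)) is O(delete_record → register_key), and O(delete_record) is already established, so O(register_key).
Applying K to premise 7 (O(register_key → ~escalate_voucher)) and O(register_key) yields O(~escalate_voucher).
Premise 10 is O(lock_door → escalate_voucher); contrapositively O(~escalate_voucher → ~lock_door). Since O(~escalate_voucher) holds, K gives O(~lock_door).
Premises 1, 2, 6, 8 do not contribute to this derivation.
So O(~lock_door) follows.

Yes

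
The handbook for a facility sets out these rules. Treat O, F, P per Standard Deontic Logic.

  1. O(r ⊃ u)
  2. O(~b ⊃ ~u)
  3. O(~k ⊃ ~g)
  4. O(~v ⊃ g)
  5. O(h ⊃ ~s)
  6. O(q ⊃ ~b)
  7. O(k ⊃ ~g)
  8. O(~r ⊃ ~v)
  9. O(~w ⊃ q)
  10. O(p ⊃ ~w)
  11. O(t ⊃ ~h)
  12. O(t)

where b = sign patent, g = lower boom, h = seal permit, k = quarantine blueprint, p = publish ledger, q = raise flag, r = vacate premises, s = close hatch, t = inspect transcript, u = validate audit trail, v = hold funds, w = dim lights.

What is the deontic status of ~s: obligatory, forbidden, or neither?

Neither

Premise 5 is O(h ⊃ ~s), but O(h) is not derivable from the premises, so it does not yield O(~s).
No premise or chain of K-axiom applications forces O(~s), and none forces O(s). So ~s is neither obligatory nor forbidden under these norms.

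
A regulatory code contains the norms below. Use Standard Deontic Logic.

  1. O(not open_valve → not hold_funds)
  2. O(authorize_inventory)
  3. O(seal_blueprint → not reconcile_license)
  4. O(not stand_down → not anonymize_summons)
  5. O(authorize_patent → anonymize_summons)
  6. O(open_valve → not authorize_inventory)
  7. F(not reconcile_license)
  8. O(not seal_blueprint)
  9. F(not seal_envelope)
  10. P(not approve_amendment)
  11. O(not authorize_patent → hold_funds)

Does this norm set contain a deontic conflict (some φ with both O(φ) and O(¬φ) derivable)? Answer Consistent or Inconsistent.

Premise 3 is O(seal_blueprint → not reconcile_license), but O(seal_blueprint) is not derivable from the premises, so it does not yield O(not reconcile_license).
So O(not reconcile_license) is not derivable, and the apparent clash with O(reconcile_license) does not arise.
A world satisfying every obligation exists (e.g. anonymize_summons=true, approve_amendment=false, authorize_inventory=true, authorize_patent=true, hold_funds=false, open_valve=false, reconcile_license=true, seal_blueprint=false, seal_envelope=true, stand_down=true); no atom is both obligatory and forbidden, so the set is consistent.

Consistent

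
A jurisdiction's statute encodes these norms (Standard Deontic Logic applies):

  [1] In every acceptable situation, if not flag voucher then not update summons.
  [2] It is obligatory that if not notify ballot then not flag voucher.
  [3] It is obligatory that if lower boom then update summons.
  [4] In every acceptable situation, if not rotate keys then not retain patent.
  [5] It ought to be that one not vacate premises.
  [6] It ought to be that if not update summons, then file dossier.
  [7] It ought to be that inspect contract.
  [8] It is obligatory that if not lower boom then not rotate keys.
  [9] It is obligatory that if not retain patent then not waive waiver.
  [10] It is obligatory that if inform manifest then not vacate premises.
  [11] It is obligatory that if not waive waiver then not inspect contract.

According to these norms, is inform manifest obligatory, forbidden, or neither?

Neither

Premise 10 is O(inform_manifest → ¬vacate_premises); even if O(¬vacate_premises) held, inferring O(inform_manifest) would be affirming the consequent — invalid.
No premise or chain of K-axiom applications forces O(inform_manifest), and none forces O(¬inform_manifest). So inform_manifest is neither obligatory nor forbidden under these norms.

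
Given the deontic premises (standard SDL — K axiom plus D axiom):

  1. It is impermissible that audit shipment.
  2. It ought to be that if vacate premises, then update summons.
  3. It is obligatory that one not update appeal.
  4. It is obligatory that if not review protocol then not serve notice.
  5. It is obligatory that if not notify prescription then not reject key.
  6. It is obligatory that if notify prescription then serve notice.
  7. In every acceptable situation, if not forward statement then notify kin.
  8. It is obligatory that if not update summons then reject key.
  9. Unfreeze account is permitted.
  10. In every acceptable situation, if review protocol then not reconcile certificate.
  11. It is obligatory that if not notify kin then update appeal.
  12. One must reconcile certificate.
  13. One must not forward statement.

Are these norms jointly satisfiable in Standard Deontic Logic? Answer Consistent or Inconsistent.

Premise 11 is O(¬notify_kin → update_appeal), but O(¬notify_kin) is not derivable from the premises, so it does not yield O(update_appeal).
So O(update_appeal) is not derivable, and the apparent clash with O(¬update_appeal) does not arise.
A world satisfying every obligation exists (e.g. audit_shipment=false, forward_statement=false, notify_kin=true, notify_prescription=false, reconcile_certificate=true, reject_key=false, review_protocol=false, serve_notice=false, unfreeze_account=false, update_appeal=false, update_summons=true, vacate_premises=false); no atom is both obligatory and forbidden, so the set is consistent.

Consistent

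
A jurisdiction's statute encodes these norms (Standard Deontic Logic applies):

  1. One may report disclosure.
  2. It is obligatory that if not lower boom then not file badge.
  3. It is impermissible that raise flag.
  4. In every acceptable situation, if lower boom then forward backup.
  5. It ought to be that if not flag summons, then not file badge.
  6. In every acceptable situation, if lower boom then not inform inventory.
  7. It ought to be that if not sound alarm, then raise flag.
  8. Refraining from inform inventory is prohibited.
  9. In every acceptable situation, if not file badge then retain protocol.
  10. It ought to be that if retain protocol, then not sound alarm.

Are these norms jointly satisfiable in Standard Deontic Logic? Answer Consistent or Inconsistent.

F(¬inform_inventory) at premise 8 means O(inform_inventory).
Premise 6, O(lower_boom → ¬inform_inventory), contraposes to O(inform_inventory → ¬lower_boom); with O(inform_inventory) we get O(¬lower_boom).
With premise 2, O(¬lower_boom → ¬file_badge), the K-axiom yields O(¬file_badge).
Applying K to premise 9 (O(¬file_badge → retain_protocol)) and O(¬file_badge) yields O(retain_protocol).
Premise 10 is O(retain_protocol → ¬sound_alarm); since O(retain_protocol), deontic closure gives O(¬sound_alarm).
With premise 7, O(¬sound_alarm → raise_flag), the K-axiom yields O(raise_flag).
Yet premise 3 is F(raise_flag), i.e. O(¬raise_flag).
We now have both O(raise_flag) and O(¬raise_flag) — raise_flag is simultaneously obligatory and forbidden, violating the D-axiom.

Inconsistent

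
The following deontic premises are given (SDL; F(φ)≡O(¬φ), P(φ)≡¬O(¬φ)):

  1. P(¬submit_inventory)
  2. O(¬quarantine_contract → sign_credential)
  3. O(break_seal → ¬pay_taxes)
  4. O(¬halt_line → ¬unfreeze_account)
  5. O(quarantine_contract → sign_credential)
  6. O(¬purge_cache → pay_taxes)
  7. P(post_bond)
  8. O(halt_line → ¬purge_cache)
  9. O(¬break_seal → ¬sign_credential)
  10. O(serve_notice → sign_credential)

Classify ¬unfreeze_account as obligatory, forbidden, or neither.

Premises 5 and 2 are O(quarantine_contract → sign_credential) and O(¬quarantine_contract → sign_credential); every ideal world satisfies quarantine_contract or ¬quarantine_contract, so in either case sign_credential holds — hence O(sign_credential).
The contrapositive of premise 9 (O(¬break_seal → ¬sign_credential)) is O(sign_credential → break_seal), and O(sign_credential) is already established, so O(break_seal).
From O(break_seal) and premise 3, O(break_seal → ¬pay_taxes), we obtain O(¬pay_taxes).
The contrapositive of premise 6 (O(¬purge_cache → pay_taxes)) is O(¬pay_taxes → purge_cache), and O(¬pay_taxes) is already established, so O(purge_cache).
Premise 8, O(halt_line → ¬purge_cache), contraposes to O(purge_cache → ¬halt_line); with O(purge_cache) we get O(¬halt_line).
From O(¬halt_line) and premise 4, O(¬halt_line → ¬unfreeze_account), we obtain O(¬unfreeze_account).
Premises 1, 7, 10 do not contribute to this derivation.
Hence ¬unfreeze_account is obligatory.

Obligatory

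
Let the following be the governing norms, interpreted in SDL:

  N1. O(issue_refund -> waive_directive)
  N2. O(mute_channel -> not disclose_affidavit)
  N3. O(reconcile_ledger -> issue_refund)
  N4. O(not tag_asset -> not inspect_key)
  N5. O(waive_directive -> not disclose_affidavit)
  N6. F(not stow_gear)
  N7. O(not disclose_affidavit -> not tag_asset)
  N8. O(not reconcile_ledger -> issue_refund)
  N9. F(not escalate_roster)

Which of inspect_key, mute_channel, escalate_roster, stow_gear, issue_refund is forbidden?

inspect_key

By case analysis on not reconcile_ledger: premise 8 gives O(not reconcile_ledger -> issue_refund) and premise 3 gives O(reconcile_ledger -> issue_refund), so O(issue_refund) either way.
Applying K to premise 1 (O(issue_refund -> waive_directive)) and O(issue_refund) yields O(waive_directive).
With premise 5, O(waive_directive -> not disclose_affidavit), the K-axiom yields O(not disclose_affidavit).
Premise 7 is O(not disclose_affidavit -> not tag_asset); since O(not disclose_affidavit), deontic closure gives O(not tag_asset).
Applying K to premise 4 (O(not tag_asset -> not inspect_key)) and O(not tag_asset) yields O(not inspect_key).
So O(not inspect_key) holds, i.e. inspect_key is forbidden. None of the other listed options is forbidden under the premises.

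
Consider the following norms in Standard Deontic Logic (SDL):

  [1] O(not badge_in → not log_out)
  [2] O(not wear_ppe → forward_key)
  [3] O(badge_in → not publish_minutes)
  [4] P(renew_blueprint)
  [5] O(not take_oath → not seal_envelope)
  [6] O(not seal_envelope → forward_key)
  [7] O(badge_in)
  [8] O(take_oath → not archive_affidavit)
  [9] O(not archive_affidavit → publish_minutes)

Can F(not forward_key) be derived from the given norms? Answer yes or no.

Premise 7 gives O(badge_in).
With premise 3, O(badge_in → not publish_minutes), the K-axiom yields O(not publish_minutes).
The contrapositive of premise 9 (O(not archive_affidavit → publish_minutes)) is O(not publish_minutes → archive_affidavit), and O(not publish_minutes) is already established, so O(archive_affidavit).
Premise 8 is O(take_oath → not archive_affidavit); contrapositively O(archive_affidavit → not take_oath). Since O(archive_affidavit) holds, K gives O(not take_oath).
Premise 5 is O(not take_oath → not seal_envelope); since O(not take_oath), deontic closure gives O(not seal_envelope).
Applying K to premise 6 (O(not seal_envelope → forward_key)) and O(not seal_envelope) yields O(forward_key).
Premises 1, 2, 4 do not contribute to this derivation.
So O(forward_key) holds, i.e. F(not forward_key). The claim follows.

Yes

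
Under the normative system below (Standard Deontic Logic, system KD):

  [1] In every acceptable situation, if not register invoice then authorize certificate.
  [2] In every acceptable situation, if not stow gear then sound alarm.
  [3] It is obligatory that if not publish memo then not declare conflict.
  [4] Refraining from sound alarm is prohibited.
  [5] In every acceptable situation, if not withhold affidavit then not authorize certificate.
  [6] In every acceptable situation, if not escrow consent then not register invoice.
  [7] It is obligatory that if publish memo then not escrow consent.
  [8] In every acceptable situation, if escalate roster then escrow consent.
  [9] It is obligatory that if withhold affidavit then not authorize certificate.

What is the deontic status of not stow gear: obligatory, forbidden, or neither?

Premise 2 is O(¬stow_gear → sound_alarm); even if O(sound_alarm) held, inferring O(¬stow_gear) would be affirming the consequent — invalid.
No premise or chain of K-axiom applications forces O(¬stow_gear), and none forces O(stow_gear). So ¬stow_gear is neither obligatory nor forbidden under these norms.

Neither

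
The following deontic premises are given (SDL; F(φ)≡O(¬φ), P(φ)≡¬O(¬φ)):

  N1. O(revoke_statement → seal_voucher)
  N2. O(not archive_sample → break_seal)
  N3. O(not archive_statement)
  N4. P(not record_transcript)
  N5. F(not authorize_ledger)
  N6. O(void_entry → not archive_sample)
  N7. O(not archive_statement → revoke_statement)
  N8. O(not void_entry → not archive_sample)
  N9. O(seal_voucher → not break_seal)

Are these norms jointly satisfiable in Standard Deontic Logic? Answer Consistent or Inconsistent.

Inconsistent

By case analysis on void_entry: premise 6 gives O(void_entry → not archive_sample) and premise 8 gives O(not void_entry → not archive_sample), so O(not archive_sample) either way.
With premise 2, O(not archive_sample → break_seal), the K-axiom yields O(break_seal).
Premise 9, O(seal_voucher → not break_seal), contraposes to O(break_seal → not seal_voucher); with O(break_seal) we get O(not seal_voucher).
Premise 1 is O(revoke_statement → seal_voucher); contrapositively O(not seal_voucher → not revoke_statement). Since O(not seal_voucher) holds, K gives O(not revoke_statement).
Premise 7, O(not archive_statement → revoke_statement), contraposes to O(not revoke_statement → archive_statement); with O(not revoke_statement) we get O(archive_statement).
However, premise 3 gives O(not archive_statement).
We now have both O(archive_statement) and O(not archive_statement) — archive_statement is simultaneously obligatory and forbidden, violating the D-axiom.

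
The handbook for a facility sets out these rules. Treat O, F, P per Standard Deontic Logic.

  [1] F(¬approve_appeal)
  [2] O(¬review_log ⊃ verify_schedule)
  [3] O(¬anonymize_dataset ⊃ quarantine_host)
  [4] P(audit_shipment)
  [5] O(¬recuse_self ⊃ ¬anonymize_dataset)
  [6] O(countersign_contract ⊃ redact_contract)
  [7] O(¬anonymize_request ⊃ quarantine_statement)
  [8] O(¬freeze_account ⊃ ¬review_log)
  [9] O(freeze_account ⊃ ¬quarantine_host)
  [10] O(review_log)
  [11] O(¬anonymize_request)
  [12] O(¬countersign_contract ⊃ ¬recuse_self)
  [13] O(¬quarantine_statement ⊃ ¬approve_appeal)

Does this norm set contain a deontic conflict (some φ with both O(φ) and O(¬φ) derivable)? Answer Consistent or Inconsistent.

Premise 13 is O(¬quarantine_statement ⊃ ¬approve_appeal), but O(¬quarantine_statement) is not derivable from the premises, so it does not yield O(¬approve_appeal).
So O(¬approve_appeal) is not derivable, and the apparent clash with O(approve_appeal) does not arise.
A world satisfying every obligation exists (e.g. anonymize_dataset=true, anonymize_request=false, approve_appeal=true, audit_shipment=false, countersign_contract=true, freeze_account=true, quarantine_host=false, quarantine_statement=true, recuse_self=true, redact_contract=true, review_log=true, verify_schedule=false); no atom is both obligatory and forbidden, so the set is consistent.

Consistent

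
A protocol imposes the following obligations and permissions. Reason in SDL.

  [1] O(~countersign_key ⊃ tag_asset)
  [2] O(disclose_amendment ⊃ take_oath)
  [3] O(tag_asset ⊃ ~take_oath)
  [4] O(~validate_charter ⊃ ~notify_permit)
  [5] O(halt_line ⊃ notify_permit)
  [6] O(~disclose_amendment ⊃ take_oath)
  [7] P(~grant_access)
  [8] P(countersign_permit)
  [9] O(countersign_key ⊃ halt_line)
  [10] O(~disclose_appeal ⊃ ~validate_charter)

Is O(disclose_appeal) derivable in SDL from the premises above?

Premises 6 and 2 cover both cases: O(~disclose_amendment ⊃ take_oath) and O(disclose_amendment ⊃ take_oath). Since ~disclose_amendment ∨ disclose_amendment is a tautology, O(take_oath) follows.
The contrapositive of premise 3 (O(tag_asset ⊃ ~take_oath)) is O(take_oath ⊃ ~tag_asset), and O(take_oath) is already established, so O(~tag_asset).
Premise 1, O(~countersign_key ⊃ tag_asset), contraposes to O(~tag_asset ⊃ countersign_key); with O(~tag_asset) we get O(countersign_key).
From O(countersign_key) and premise 9, O(countersign_key ⊃ halt_line), we obtain O(halt_line).
With premise 5, O(halt_line ⊃ notify_permit), the K-axiom yields O(notify_permit).
The contrapositive of premise 4 (O(~validate_charter ⊃ ~notify_permit)) is O(notify_permit ⊃ validate_charter), and O(notify_permit) is already established, so O(validate_charter).
Premise 10, O(~disclose_appeal ⊃ ~validate_charter), contraposes to O(validate_charter ⊃ disclose_appeal); with O(validate_charter) we get O(disclose_appeal).
Premises 7, 8 do not contribute to this derivation.
So O(disclose_appeal) follows.

Yes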